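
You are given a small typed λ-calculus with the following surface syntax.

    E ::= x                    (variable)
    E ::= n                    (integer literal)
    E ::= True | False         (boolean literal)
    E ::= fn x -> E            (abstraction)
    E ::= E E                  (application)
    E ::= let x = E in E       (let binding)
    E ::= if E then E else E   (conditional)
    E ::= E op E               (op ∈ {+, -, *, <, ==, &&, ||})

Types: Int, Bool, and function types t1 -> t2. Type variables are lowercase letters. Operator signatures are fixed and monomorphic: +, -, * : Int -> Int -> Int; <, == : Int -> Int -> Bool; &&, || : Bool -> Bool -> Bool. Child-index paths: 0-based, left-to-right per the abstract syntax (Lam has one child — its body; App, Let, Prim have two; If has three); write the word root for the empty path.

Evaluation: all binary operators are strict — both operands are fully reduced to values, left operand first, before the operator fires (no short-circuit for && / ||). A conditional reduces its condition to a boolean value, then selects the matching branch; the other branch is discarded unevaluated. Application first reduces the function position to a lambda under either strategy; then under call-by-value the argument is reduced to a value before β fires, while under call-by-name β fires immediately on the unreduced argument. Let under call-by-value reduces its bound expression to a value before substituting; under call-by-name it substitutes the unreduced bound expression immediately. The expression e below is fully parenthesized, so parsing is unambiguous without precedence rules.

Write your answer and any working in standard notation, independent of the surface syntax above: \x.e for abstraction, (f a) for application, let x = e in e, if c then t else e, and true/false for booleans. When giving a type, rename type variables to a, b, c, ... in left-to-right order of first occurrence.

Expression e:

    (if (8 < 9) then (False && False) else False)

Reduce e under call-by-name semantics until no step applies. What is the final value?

Trace:
step 0: (if (8 < 9) then (false && false) else false)
step 1: [delta@0] (if true then (false && false) else false)
step 2: [if@root] (false && false)
step 3: [delta@root] false

Answer: false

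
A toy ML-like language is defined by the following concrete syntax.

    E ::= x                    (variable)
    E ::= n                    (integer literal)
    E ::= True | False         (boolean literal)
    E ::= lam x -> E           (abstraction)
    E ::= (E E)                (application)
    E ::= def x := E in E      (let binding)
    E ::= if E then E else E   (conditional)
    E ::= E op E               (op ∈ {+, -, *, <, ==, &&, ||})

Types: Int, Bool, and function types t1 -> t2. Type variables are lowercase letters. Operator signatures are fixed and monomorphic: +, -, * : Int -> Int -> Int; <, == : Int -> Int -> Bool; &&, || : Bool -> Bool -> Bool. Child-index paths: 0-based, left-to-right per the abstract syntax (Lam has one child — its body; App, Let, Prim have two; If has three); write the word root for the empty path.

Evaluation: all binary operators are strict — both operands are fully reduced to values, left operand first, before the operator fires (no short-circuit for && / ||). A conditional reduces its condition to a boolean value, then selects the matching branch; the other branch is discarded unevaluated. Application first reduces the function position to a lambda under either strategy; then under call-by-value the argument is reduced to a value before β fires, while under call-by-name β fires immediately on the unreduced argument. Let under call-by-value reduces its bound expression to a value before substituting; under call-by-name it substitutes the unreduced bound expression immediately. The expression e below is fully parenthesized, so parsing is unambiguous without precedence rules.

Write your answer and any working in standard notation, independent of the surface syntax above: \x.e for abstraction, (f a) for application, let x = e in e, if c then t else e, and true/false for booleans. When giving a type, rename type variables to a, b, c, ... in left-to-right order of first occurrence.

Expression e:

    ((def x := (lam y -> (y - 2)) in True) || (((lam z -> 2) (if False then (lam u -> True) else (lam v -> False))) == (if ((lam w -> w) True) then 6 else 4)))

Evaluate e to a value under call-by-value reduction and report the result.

Trace:
step 0: ((let x = (\y.(y - 2)) in true) || (((\z.2) (if false then (\u.true) else (\v.false))) == (if ((\w.w) true) then 6 else 4)))
step 1: [let@0] (true || (((\z.2) (if false then (\u.true) else (\v.false))) == (if ((\w.w) true) then 6 else 4)))
step 2: [if@1.0.1] (true || (((\z.2) (\v.false)) == (if ((\w.w) true) then 6 else 4)))
step 3: [beta@1.0] (true || (2 == (if ((\w.w) true) then 6 else 4)))
step 4: [beta@1.1.0] (true || (2 == (if true then 6 else 4)))
step 5: [if@1.1] (true || (2 == 6))
step 6: [delta@1] (true || false)
step 7: [delta@root] true

Answer: true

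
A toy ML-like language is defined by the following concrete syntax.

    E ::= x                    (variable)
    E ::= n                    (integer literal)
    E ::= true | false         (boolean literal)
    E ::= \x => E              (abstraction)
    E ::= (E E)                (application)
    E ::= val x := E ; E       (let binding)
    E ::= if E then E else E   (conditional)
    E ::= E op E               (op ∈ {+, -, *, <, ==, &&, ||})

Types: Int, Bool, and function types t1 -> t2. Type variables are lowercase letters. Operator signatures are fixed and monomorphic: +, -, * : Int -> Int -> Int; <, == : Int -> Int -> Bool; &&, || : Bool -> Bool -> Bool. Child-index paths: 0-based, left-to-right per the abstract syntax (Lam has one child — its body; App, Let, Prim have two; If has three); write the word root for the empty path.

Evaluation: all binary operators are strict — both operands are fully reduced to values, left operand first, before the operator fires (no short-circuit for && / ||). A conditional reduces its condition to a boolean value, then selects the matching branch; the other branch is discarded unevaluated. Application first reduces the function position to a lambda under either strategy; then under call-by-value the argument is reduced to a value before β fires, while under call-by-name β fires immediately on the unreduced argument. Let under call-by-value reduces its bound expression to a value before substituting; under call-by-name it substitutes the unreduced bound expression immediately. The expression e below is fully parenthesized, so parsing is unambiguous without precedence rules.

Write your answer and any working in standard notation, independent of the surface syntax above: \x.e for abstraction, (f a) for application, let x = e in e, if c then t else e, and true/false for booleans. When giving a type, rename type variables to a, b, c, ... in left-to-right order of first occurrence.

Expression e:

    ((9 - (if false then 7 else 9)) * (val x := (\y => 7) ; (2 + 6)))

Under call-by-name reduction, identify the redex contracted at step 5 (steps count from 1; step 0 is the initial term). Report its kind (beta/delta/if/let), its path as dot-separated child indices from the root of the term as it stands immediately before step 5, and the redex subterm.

Derivation:
step 0: ((9 - (if false then 7 else 9)) * (let x = (\y.7) in (2 + 6)))
step 1: [if@0.1] ((9 - 9) * (let x = (\y.7) in (2 + 6)))
step 2: [delta@0] (0 * (let x = (\y.7) in (2 + 6)))
step 3: [let@1] (0 * (2 + 6))
step 4: [delta@1] (0 * 8)
step 5: [delta@root] 0

Answer: delta at root : (0 * 8)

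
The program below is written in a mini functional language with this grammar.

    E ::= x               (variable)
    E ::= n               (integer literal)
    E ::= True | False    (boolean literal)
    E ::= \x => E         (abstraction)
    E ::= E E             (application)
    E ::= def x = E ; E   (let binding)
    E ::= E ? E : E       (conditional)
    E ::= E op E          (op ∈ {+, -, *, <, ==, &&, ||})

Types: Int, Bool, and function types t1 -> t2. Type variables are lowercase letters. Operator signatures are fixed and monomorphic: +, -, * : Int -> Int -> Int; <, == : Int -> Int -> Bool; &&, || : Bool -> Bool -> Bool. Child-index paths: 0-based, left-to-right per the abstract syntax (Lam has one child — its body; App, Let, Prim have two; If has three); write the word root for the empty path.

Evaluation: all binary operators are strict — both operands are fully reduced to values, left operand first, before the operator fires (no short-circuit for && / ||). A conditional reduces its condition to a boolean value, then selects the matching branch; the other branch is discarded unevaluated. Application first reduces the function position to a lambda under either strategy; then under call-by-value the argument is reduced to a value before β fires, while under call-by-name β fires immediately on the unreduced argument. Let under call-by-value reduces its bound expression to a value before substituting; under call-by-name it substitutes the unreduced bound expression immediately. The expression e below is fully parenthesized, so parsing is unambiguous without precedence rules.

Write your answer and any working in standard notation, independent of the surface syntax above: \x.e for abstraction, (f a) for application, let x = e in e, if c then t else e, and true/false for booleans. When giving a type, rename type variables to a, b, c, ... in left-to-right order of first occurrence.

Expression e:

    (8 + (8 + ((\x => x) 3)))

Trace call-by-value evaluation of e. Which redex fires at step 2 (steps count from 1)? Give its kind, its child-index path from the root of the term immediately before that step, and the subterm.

Trace:
step 0: (8 + (8 + ((\x.x) 3)))
step 1: [beta@1.1] (8 + (8 + 3))
step 2: [delta@1] (8 + 11)

Answer: delta at 1 : (8 + 3)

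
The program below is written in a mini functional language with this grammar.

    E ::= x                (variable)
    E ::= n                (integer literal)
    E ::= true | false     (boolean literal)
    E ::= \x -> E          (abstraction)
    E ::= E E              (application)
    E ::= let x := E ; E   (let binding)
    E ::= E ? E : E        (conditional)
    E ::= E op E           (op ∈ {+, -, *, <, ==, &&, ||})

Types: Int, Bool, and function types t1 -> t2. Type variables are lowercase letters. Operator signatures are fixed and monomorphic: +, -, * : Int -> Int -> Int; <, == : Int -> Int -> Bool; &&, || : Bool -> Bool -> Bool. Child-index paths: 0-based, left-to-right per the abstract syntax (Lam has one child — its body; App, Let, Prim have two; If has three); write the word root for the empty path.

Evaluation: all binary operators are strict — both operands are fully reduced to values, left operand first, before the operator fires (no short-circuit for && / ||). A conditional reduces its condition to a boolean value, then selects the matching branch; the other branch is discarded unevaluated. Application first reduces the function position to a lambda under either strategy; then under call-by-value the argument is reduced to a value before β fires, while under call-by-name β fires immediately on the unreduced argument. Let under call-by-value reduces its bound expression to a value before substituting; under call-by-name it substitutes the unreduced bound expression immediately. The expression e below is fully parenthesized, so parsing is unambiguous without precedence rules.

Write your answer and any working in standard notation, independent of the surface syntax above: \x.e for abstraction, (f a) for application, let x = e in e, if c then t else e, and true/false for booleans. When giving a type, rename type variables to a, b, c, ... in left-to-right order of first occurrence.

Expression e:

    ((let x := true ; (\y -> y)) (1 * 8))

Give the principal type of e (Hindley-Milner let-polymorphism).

Answer: Int

Trace:
let x : Bool
y : a
\y._ : a -> a
  unify Int ~ Int
  unify Int ~ Int
  unify a -> a ~ Int -> b
  unify a ~ Int
  unify Int ~ b
_ _ : Int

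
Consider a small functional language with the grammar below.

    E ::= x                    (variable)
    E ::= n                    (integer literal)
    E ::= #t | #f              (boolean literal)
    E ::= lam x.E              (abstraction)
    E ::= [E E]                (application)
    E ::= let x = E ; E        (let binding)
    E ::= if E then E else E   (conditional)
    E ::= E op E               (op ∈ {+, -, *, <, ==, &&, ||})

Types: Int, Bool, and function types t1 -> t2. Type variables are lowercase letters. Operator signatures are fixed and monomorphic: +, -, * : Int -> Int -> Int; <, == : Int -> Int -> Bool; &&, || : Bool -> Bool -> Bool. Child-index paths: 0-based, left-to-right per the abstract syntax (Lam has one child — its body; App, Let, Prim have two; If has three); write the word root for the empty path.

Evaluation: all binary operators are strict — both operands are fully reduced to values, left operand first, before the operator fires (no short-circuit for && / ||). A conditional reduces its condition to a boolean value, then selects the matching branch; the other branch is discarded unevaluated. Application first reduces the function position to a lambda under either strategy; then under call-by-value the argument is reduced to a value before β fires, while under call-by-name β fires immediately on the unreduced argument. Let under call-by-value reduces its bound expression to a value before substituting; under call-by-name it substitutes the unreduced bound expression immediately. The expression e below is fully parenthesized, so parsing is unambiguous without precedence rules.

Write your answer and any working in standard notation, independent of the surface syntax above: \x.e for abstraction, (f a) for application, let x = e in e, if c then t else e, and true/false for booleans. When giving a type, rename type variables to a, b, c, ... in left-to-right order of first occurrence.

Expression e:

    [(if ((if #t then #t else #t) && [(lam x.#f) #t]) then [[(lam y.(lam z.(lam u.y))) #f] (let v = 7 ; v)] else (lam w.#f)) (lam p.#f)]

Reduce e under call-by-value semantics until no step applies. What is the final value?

Answer: false

Working:
step 0: ((if ((if true then true else true) && ((\x.false) true)) then (((\y.(\z.(\u.y))) false) (let v = 7 in v)) else (\w.false)) (\p.false))
step 1: [if@0.0.0] ((if (true && ((\x.false) true)) then (((\y.(\z.(\u.y))) false) (let v = 7 in v)) else (\w.false)) (\p.false))
step 2: [beta@0.0.1] ((if (true && false) then (((\y.(\z.(\u.y))) false) (let v = 7 in v)) else (\w.false)) (\p.false))
step 3: [delta@0.0] ((if false then (((\y.(\z.(\u.y))) false) (let v = 7 in v)) else (\w.false)) (\p.false))
step 4: [if@0] ((\w.false) (\p.false))
step 5: [beta@root] false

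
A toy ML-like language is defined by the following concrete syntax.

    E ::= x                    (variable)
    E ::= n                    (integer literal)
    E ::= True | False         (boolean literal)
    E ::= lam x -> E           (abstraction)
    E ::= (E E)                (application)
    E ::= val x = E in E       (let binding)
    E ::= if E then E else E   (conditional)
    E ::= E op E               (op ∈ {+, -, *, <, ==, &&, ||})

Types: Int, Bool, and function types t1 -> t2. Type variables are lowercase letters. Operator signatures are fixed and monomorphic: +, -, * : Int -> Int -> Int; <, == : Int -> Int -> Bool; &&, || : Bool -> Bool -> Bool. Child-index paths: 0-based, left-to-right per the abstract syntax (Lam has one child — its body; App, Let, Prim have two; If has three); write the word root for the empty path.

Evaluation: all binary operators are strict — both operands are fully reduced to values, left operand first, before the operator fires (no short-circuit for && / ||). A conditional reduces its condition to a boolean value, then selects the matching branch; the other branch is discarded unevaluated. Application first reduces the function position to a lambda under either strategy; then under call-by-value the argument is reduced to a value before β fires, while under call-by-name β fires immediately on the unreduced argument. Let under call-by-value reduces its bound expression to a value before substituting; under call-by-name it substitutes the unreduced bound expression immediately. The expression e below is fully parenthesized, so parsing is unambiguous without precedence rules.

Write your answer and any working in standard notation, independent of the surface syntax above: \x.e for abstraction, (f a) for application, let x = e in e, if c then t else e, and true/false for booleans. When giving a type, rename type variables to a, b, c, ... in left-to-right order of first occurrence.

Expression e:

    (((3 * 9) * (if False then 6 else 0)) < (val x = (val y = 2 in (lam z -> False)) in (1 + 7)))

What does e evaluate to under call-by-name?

Derivation:
step 0: (((3 * 9) * (if false then 6 else 0)) < (let x = (let y = 2 in (\z.false)) in (1 + 7)))
step 1: [delta@0.0] ((27 * (if false then 6 else 0)) < (let x = (let y = 2 in (\z.false)) in (1 + 7)))
step 2: [if@0.1] ((27 * 0) < (let x = (let y = 2 in (\z.false)) in (1 + 7)))
step 3: [delta@0] (0 < (let x = (let y = 2 in (\z.false)) in (1 + 7)))
step 4: [let@1] (0 < (1 + 7))
step 5: [delta@1] (0 < 8)
step 6: [delta@root] true

Answer: true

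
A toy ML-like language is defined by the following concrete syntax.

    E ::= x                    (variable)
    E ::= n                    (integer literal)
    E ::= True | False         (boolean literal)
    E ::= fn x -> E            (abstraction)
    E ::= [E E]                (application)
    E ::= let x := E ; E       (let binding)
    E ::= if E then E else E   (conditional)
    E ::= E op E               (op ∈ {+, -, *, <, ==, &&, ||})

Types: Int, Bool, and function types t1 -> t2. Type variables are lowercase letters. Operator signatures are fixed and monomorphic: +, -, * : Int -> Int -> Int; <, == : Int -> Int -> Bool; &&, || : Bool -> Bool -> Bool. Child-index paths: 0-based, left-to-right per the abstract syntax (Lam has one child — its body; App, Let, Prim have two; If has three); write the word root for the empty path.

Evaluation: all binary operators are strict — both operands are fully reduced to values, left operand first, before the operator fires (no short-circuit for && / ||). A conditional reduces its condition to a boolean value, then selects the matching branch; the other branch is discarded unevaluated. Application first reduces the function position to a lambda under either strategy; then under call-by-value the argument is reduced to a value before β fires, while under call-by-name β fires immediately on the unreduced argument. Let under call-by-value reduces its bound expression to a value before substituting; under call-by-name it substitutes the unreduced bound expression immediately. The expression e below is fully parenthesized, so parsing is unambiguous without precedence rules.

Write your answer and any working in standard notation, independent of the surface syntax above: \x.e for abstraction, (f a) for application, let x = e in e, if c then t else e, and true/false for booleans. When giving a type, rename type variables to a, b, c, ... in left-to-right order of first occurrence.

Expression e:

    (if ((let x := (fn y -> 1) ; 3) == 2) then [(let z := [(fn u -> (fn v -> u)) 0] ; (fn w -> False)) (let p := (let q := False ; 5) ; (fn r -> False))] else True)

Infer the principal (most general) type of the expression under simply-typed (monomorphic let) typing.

Working:
\y._ : a -> Int
let x : a -> Int
  unify Int ~ Int
  unify Int ~ Int
  unify Bool ~ Bool
u : b
\v._ : c -> b
\u._ : b -> c -> b
  unify b -> c -> b ~ Int -> d
  unify b ~ Int
  unify c -> Int ~ d
_ _ : c -> Int
let z : c -> Int
\w._ : e -> Bool
let q : Bool
let p : Int
\r._ : f -> Bool
  unify e -> Bool ~ (f -> Bool) -> g
  unify e ~ f -> Bool
  unify Bool ~ g
_ _ : Bool
  unify Bool ~ Bool

Answer: Bool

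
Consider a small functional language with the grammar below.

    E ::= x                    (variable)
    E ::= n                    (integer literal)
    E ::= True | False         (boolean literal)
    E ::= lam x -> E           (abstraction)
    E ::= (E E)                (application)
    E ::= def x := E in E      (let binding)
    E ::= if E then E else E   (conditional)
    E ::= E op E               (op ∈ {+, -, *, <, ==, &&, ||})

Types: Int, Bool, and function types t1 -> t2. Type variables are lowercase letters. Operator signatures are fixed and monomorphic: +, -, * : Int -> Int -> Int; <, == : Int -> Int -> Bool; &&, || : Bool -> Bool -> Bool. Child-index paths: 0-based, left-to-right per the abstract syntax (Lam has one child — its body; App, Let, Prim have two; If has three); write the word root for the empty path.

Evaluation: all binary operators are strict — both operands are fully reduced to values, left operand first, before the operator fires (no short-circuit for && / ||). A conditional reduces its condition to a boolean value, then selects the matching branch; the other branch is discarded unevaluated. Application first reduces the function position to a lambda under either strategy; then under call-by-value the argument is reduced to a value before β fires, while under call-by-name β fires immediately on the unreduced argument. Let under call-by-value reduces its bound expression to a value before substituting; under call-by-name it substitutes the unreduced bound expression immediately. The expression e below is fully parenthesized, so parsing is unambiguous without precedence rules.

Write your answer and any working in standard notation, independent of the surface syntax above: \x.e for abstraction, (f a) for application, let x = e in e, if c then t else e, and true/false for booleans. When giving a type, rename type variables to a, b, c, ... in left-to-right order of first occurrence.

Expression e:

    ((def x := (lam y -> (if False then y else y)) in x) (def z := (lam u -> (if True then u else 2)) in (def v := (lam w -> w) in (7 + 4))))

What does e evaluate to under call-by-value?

Trace:
step 0: ((let x = (\y.(if false then y else y)) in x) (let z = (\u.(if true then u else 2)) in (let v = (\w.w) in (7 + 4))))
step 1: [let@0] ((\y.(if false then y else y)) (let z = (\u.(if true then u else 2)) in (let v = (\w.w) in (7 + 4))))
step 2: [let@1] ((\y.(if false then y else y)) (let v = (\w.w) in (7 + 4)))
step 3: [let@1] ((\y.(if false then y else y)) (7 + 4))
step 4: [delta@1] ((\y.(if false then y else y)) 11)
step 5: [beta@root] (if false then 11 else 11)
step 6: [if@root] 11

Answer: 11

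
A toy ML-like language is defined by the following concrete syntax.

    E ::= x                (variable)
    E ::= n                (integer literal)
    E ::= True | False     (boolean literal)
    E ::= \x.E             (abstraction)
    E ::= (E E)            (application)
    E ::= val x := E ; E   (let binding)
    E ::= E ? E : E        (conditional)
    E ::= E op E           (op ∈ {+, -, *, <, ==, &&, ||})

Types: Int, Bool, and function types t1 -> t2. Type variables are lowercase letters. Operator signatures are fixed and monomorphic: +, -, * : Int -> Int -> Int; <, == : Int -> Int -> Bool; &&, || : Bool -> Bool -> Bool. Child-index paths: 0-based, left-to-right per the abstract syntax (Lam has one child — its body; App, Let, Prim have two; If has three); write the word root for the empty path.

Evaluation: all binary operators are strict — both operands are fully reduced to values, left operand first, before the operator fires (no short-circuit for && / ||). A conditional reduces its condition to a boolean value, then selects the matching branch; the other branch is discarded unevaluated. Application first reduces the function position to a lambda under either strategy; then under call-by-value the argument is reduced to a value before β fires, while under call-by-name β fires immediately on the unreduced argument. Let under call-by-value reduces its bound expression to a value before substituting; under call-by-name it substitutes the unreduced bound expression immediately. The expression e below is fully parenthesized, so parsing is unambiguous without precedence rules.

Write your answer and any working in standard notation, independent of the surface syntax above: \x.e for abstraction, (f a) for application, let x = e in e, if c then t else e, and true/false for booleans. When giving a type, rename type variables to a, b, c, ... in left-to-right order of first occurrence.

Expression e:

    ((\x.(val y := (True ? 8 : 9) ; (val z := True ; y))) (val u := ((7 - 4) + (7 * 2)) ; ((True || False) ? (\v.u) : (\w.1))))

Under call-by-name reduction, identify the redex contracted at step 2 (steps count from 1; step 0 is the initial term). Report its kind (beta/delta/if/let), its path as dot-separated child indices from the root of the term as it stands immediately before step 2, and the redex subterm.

Answer: let at root : (let y = (if true then 8 else 9) in (let z = true in y))

Derivation:
step 0: ((\x.(let y = (if true then 8 else 9) in (let z = true in y))) (let u = ((7 - 4) + (7 * 2)) in (if (true || false) then (\v.u) else (\w.1))))
step 1: [beta@root] (let y = (if true then 8 else 9) in (let z = true in y))
step 2: [let@root] (let z = true in (if true then 8 else 9))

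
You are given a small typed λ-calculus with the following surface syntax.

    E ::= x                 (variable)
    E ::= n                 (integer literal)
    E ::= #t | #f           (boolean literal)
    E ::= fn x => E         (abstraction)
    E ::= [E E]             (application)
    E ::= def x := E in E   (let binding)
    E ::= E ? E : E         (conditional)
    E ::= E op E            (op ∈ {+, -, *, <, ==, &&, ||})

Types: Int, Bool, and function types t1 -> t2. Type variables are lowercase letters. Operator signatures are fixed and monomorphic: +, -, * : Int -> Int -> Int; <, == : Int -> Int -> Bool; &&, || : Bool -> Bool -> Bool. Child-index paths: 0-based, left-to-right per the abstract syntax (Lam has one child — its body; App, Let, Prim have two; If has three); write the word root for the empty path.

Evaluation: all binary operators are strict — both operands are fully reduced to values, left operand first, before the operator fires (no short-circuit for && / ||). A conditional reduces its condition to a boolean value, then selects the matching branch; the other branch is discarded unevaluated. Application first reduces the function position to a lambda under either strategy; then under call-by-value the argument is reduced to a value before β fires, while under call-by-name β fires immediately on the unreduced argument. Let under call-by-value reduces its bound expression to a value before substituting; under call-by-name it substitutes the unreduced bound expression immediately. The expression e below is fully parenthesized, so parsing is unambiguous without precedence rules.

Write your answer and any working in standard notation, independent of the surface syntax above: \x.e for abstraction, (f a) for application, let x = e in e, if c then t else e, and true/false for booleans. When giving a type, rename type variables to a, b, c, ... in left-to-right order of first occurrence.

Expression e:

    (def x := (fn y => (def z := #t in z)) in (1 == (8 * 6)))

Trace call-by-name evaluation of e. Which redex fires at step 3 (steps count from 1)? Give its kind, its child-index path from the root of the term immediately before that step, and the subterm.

Answer: delta at root : (1 == 48)

Working:
step 0: (let x = (\y.(let z = true in z)) in (1 == (8 * 6)))
step 1: [let@root] (1 == (8 * 6))
step 2: [delta@1] (1 == 48)
step 3: [delta@root] false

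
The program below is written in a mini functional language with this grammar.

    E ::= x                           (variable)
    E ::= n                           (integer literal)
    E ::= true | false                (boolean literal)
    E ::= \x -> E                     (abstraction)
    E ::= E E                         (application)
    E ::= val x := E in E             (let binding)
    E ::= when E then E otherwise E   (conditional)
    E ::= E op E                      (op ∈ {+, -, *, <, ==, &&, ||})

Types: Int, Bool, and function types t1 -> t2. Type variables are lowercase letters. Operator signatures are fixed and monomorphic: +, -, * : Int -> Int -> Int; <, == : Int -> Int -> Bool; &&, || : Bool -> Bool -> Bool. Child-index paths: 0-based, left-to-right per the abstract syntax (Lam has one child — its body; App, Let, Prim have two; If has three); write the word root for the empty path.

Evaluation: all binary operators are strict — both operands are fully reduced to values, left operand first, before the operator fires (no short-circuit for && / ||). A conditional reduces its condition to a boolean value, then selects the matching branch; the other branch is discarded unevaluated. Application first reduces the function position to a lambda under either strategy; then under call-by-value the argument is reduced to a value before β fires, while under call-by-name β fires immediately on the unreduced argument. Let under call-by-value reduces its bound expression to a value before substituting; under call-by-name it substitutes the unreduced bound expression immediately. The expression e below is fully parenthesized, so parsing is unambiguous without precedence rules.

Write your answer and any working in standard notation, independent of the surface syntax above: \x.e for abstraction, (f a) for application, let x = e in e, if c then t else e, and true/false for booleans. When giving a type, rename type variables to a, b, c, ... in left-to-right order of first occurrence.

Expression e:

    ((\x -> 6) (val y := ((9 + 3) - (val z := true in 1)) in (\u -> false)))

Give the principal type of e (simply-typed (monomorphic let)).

Derivation:
\x._ : a -> Int
  unify Int ~ Int
  unify Int ~ Int
  unify Int ~ Int
let z : Bool
  unify Int ~ Int
let y : Int
\u._ : b -> Bool
  unify a -> Int ~ (b -> Bool) -> c
  unify a ~ b -> Bool
  unify Int ~ c
_ _ : Int

Answer: Int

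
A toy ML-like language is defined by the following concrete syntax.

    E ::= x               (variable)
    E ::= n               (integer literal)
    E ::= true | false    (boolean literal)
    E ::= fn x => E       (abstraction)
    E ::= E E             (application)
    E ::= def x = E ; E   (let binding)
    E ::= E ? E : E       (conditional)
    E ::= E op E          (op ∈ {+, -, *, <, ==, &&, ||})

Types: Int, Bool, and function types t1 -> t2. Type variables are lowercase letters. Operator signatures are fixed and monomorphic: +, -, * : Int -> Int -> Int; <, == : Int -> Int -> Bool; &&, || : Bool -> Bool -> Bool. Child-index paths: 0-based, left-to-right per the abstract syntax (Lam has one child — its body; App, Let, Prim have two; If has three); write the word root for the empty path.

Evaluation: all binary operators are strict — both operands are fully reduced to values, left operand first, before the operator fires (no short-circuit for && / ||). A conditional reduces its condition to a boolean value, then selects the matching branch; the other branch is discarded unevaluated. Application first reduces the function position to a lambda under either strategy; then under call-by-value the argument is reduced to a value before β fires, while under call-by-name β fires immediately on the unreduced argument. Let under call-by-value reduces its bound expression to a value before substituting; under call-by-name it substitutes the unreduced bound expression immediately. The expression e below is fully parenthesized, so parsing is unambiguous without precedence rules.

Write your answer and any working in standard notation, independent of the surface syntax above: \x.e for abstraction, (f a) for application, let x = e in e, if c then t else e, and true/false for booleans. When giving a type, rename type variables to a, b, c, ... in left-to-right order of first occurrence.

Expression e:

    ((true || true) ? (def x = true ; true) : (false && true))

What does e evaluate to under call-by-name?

Answer: true

Derivation:
step 0: (if (true || true) then (let x = true in true) else (false && true))
step 1: [delta@0] (if true then (let x = true in true) else (false && true))
step 2: [if@root] (let x = true in true)
step 3: [let@root] true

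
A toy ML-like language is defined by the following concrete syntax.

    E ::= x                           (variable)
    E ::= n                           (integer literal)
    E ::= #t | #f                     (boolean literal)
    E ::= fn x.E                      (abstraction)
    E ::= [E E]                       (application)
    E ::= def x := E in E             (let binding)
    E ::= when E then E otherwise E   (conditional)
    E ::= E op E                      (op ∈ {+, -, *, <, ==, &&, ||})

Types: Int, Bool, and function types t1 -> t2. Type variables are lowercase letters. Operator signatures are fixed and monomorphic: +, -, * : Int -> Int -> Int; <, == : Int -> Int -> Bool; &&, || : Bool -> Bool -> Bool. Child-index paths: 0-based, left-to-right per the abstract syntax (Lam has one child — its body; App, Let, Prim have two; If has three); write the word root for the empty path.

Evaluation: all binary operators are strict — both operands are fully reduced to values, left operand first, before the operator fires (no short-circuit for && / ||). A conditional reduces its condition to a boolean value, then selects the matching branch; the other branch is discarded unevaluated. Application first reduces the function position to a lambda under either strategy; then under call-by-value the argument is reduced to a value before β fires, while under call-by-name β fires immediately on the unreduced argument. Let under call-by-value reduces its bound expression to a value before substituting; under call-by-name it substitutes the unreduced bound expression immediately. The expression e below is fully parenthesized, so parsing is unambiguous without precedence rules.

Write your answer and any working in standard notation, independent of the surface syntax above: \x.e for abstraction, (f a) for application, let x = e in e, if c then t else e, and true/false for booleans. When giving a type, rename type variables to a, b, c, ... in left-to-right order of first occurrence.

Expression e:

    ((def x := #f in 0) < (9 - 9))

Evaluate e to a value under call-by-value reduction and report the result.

Trace:
step 0: ((let x = false in 0) < (9 - 9))
step 1: [let@0] (0 < (9 - 9))
step 2: [delta@1] (0 < 0)
step 3: [delta@root] false

Answer: false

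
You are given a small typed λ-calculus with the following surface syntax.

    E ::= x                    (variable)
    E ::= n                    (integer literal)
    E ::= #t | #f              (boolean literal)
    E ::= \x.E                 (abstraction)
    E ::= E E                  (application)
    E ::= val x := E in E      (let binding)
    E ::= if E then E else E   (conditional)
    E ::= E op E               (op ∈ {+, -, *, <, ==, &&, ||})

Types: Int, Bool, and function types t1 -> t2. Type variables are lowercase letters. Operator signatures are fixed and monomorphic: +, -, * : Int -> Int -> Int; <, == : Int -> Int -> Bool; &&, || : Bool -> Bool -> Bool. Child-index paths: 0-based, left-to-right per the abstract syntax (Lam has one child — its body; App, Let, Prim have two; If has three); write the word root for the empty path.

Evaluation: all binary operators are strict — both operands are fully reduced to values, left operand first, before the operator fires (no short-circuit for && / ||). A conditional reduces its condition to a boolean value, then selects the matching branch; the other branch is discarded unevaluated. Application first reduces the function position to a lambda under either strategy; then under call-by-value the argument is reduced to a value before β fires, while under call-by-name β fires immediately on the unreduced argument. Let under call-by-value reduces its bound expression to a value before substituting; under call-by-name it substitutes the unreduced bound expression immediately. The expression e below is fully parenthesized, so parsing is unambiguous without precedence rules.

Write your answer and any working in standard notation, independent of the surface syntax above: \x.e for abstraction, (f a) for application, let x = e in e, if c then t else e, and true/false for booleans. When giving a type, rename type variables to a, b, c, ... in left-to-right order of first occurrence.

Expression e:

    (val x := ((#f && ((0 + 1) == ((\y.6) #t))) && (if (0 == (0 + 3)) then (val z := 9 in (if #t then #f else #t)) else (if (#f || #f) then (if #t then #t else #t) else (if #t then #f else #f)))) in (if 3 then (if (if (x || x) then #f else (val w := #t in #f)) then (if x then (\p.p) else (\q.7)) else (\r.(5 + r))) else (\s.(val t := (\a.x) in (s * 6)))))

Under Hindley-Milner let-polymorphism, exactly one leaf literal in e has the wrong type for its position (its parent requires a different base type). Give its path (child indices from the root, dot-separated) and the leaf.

Derivation:
  unify Bool ~ Bool
  unify Int ~ Int
  unify Int ~ Int
  unify Int ~ Int
\y._ : a -> Int
  unify a -> Int ~ Bool -> b
  unify a ~ Bool
  unify Int ~ b
_ _ : Int
  unify Int ~ Int
  unify Bool ~ Bool
  unify Bool ~ Bool
  unify Int ~ Int
  unify Int ~ Int
  unify Int ~ Int
  unify Int ~ Int
  unify Bool ~ Bool
let z : Int
  unify Bool ~ Bool
  unify Bool ~ Bool
  unify Bool ~ Bool
  unify Bool ~ Bool
  unify Bool ~ Bool
  unify Bool ~ Bool
  unify Bool ~ Bool
  unify Bool ~ Bool
  unify Bool ~ Bool
  unify Bool ~ Bool
  unify Bool ~ Bool
  unify Bool ~ Bool
let x : Bool
  unify Int ~ Bool
  FAIL: mismatch Int ~ Bool

Answer: 1.0 : 3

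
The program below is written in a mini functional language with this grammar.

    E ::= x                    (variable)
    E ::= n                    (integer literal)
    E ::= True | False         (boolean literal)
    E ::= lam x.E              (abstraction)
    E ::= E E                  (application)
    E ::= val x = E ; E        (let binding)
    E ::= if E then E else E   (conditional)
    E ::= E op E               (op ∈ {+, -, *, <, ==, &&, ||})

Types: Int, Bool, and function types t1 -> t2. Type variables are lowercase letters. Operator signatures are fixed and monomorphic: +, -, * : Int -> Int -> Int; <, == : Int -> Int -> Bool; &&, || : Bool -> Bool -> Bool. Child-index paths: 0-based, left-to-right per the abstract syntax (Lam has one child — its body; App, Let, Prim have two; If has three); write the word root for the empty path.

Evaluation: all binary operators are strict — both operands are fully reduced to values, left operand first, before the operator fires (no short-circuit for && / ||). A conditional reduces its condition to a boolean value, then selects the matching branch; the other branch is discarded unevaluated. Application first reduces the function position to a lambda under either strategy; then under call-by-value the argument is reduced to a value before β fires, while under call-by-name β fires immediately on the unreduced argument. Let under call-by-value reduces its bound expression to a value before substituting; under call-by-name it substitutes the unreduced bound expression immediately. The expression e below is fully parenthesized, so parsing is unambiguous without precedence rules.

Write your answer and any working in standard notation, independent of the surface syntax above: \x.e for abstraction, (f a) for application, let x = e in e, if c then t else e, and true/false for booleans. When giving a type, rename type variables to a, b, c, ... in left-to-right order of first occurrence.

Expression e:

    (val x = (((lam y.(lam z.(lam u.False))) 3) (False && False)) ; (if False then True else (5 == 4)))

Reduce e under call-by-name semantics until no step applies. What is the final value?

Answer: false

Derivation:
step 0: (let x = (((\y.(\z.(\u.false))) 3) (false && false)) in (if false then true else (5 == 4)))
step 1: [let@root] (if false then true else (5 == 4))
step 2: [if@root] (5 == 4)
step 3: [delta@root] false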